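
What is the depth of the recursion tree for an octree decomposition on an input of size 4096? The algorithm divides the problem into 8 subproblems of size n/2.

For divide and conquer with division factor 2:

Problem sizes at each level:
Level 0: 4096
Level 1: 2048
Level 2: 1024
Level 3: 512
Level 4: 256
Level 5: 128
Level 6: 64
Level 7: 32
Level 8: 16
Level 9: 8
Level 10: 4
Level 11: 2
Level 12: 1

The root is level 0 and the size-1 base case is level 12 (the tree spans levels 0 through 12, i.e. 13 levels counting the root), so the depth is the number of divisions: log_2(4096) = 12

The recursion tree depth is log_2(4096) = 12. At each level, the problem size is divided by 2, so it takes 12 divisions to reduce to a base case of size 1. The algorithm makes 8 recursive calls at each level.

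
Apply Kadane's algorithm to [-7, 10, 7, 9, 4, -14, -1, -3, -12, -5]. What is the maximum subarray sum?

Using Kadane's algorithm on [-7, 10, 7, 9, 4, -14, -1, -3, -12, -5]:

Scanning through the array:
Position 1 (value 10): max_ending_here = 10, max_so_far = 10
Position 2 (value 7): max_ending_here = 17, max_so_far = 17
Position 3 (value 9): max_ending_here = 26, max_so_far = 26
Position 4 (value 4): max_ending_here = 30, max_so_far = 30
Position 5 (value -14): max_ending_here = 16, max_so_far = 30
Position 6 (value -1): max_ending_here = 15, max_so_far = 30
Position 7 (value -3): max_ending_here = 12, max_so_far = 30
Position 8 (value -12): max_ending_here = 0, max_so_far = 30
Position 9 (value -5): max_ending_here = -5, max_so_far = 30

Maximum subarray: [10, 7, 9, 4]
Maximum sum: 30

The maximum subarray is [10, 7, 9, 4] with sum 30. This subarray runs from index 1 to index 4.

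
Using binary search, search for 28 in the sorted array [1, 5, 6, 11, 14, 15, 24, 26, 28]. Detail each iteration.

Binary search for 28 in [1, 5, 6, 11, 14, 15, 24, 26, 28]:

lo=0, hi=8, mid=4, arr[mid]=14 -> 14 < 28, search right half
lo=5, hi=8, mid=6, arr[mid]=24 -> 24 < 28, search right half
lo=7, hi=8, mid=7, arr[mid]=26 -> 26 < 28, search right half
lo=8, hi=8, mid=8, arr[mid]=28 -> Found target at index 8!

Binary search finds 28 at index 8 after 4 comparisons. The search repeatedly halves the search space by comparing with the middle element.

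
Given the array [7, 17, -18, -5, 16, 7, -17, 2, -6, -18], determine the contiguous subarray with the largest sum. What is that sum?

Using Kadane's algorithm on [7, 17, -18, -5, 16, 7, -17, 2, -6, -18]:

Scanning through the array:
Position 1 (value 17): max_ending_here = 24, max_so_far = 24
Position 2 (value -18): max_ending_here = 6, max_so_far = 24
Position 3 (value -5): max_ending_here = 1, max_so_far = 24
Position 4 (value 16): max_ending_here = 17, max_so_far = 24
Position 5 (value 7): max_ending_here = 24, max_so_far = 24
Position 6 (value -17): max_ending_here = 7, max_so_far = 24
Position 7 (value 2): max_ending_here = 9, max_so_far = 24
Position 8 (value -6): max_ending_here = 3, max_so_far = 24
Position 9 (value -18): max_ending_here = -15, max_so_far = 24

Maximum subarray: [7, 17]
Maximum sum: 24

The maximum subarray is [7, 17] with sum 24. This subarray runs from index 0 to index 1.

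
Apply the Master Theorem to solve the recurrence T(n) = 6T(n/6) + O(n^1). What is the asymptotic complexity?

Master Theorem for T(n) = 6T(n/6) + O(n^1):

a = 6, b = 6, c = 1
log_b(a) = log_6(6) = 1.0000

Case 2: c = 1 = log_6(6) = 1.0000
T(n) = O(n^1 log n) = O(n log n)

For T(n) = 6T(n/6) + O(n^1): log_6(6) = 1.0000. This is Case 2 of the Master Theorem (c = log_b(a), equal work at all levels), giving O(n log n).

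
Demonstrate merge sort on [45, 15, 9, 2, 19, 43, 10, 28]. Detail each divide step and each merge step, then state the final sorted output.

Merge sort trace:

Split: [45, 15, 9, 2, 19, 43, 10, 28] -> [45, 15, 9, 2] and [19, 43, 10, 28]
  Split: [45, 15, 9, 2] -> [45, 15] and [9, 2]
    Split: [45, 15] -> [45] and [15]
    Merge: [45] + [15] -> [15, 45]
    Split: [9, 2] -> [9] and [2]
    Merge: [9] + [2] -> [2, 9]
  Merge: [15, 45] + [2, 9] -> [2, 9, 15, 45]
  Split: [19, 43, 10, 28] -> [19, 43] and [10, 28]
    Split: [19, 43] -> [19] and [43]
    Merge: [19] + [43] -> [19, 43]
    Split: [10, 28] -> [10] and [28]
    Merge: [10] + [28] -> [10, 28]
  Merge: [19, 43] + [10, 28] -> [10, 19, 28, 43]
Merge: [2, 9, 15, 45] + [10, 19, 28, 43] -> [2, 9, 10, 15, 19, 28, 43, 45]

Final sorted array: [2, 9, 10, 15, 19, 28, 43, 45]

The merge sort proceeds by recursively splitting the array and merging sorted halves.
After all merges, the sorted array is [2, 9, 10, 15, 19, 28, 43, 45].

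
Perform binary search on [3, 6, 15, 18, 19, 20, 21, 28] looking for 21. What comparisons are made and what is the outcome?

Binary search for 21 in [3, 6, 15, 18, 19, 20, 21, 28]:

lo=0, hi=7, mid=3, arr[mid]=18 -> 18 < 21, search right half
lo=4, hi=7, mid=5, arr[mid]=20 -> 20 < 21, search right half
lo=6, hi=7, mid=6, arr[mid]=21 -> Found target at index 6!

Binary search finds 21 at index 6 after 3 comparisons. The search repeatedly halves the search space by comparing with the middle element.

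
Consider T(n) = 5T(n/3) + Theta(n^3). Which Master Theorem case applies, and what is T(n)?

Master Theorem for T(n) = 5T(n/3) + O(n^3):

a = 5, b = 3, c = 3
log_b(a) = log_3(5) = 1.4650

Case 3: c = 3 > log_3(5) = 1.4650
T(n) = O(n^3) = O(n^3)

For T(n) = 5T(n/3) + O(n^3): log_3(5) = 1.4650. This is Case 3 of the Master Theorem (c > log_b(a), work dominated by root), giving O(n^3).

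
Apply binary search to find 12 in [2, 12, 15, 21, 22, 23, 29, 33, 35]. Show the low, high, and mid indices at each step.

Binary search for 12 in [2, 12, 15, 21, 22, 23, 29, 33, 35]:

lo=0, hi=8, mid=4, arr[mid]=22 -> 22 > 12, search left half
lo=0, hi=3, mid=1, arr[mid]=12 -> Found target at index 1!

Binary search finds 12 at index 1 after 2 comparisons. The search repeatedly halves the search space by comparing with the middle element.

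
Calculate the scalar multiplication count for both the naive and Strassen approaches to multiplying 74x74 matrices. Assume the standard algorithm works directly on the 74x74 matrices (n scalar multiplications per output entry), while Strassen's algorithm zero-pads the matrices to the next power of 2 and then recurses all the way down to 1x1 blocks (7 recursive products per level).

Matrix multiplication for 74x74 matrices:

Strassen's algorithm requires power-of-2 dimensions. Pad 74x74 to 128x128 (next power of 2).

Standard algorithm: 74^3 = 405224 multiplications
Strassen's algorithm: 7^(log2(128)) = 7^7 = 823543 multiplications
Difference: 405224 - 823543 = -418319 (Strassen uses MORE here due to padding overhead — for small or just-over-power-of-2 n, padding can outweigh the per-level savings)

Standard: 405224 multiplications (74^3). Strassen: 823543 multiplications (7^7, after padding to 128x128). Strassen reduces 8 recursive multiplications to 7 at each level.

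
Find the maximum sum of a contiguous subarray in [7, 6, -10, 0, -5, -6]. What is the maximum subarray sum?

Using Kadane's algorithm on [7, 6, -10, 0, -5, -6]:

Scanning through the array:
Position 1 (value 6): max_ending_here = 13, max_so_far = 13
Position 2 (value -10): max_ending_here = 3, max_so_far = 13
Position 3 (value 0): max_ending_here = 3, max_so_far = 13
Position 4 (value -5): max_ending_here = -2, max_so_far = 13
Position 5 (value -6): max_ending_here = -6, max_so_far = 13

Maximum subarray: [7, 6]
Maximum sum: 13

The maximum subarray is [7, 6] with sum 13. This subarray runs from index 0 to index 1.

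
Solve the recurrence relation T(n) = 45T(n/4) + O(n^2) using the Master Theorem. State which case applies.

Master Theorem for T(n) = 45T(n/4) + O(n^2):

a = 45, b = 4, c = 2
log_b(a) = log_4(45) = 2.7459

Case 1: c = 2 < log_4(45) = 2.7459
T(n) = O(n^(log_4 45))

For T(n) = 45T(n/4) + O(n^2): log_4(45) = 2.7459. This is Case 1 of the Master Theorem (c < log_b(a), work dominated by leaves), giving O(n^(log_4 45)).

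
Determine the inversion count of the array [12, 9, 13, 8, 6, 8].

Finding inversions in [12, 9, 13, 8, 6, 8]:

(0, 1): arr[0]=12 > arr[1]=9
(0, 3): arr[0]=12 > arr[3]=8
(0, 4): arr[0]=12 > arr[4]=6
(0, 5): arr[0]=12 > arr[5]=8
(1, 3): arr[1]=9 > arr[3]=8
(1, 4): arr[1]=9 > arr[4]=6
(1, 5): arr[1]=9 > arr[5]=8
(2, 3): arr[2]=13 > arr[3]=8
(2, 4): arr[2]=13 > arr[4]=6
(2, 5): arr[2]=13 > arr[5]=8
(3, 4): arr[3]=8 > arr[4]=6

Total inversions: 11

The array has 11 inversion(s): (0,1), (0,3), (0,4), (0,5), (1,3), (1,4), (1,5), (2,3), (2,4), (2,5), (3,4). Each pair (i,j) satisfies i < j and arr[i] > arr[j].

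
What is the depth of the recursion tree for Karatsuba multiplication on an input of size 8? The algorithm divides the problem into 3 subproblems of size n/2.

For divide and conquer with division factor 2:

Problem sizes at each level:
Level 0: 8
Level 1: 4
Level 2: 2
Level 3: 1

The root is level 0 and the size-1 base case is level 3 (the tree spans levels 0 through 3, i.e. 4 levels counting the root), so the depth is the number of divisions: log_2(8) = 3

The recursion tree depth is log_2(8) = 3. At each level, the problem size is divided by 2, so it takes 3 divisions to reduce to a base case of size 1. The algorithm makes 3 recursive calls at each level.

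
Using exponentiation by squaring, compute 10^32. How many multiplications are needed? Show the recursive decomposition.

Computing 10^32 by squaring (build up from 10^1; each line after the first costs one multiplication):

10^1 = 10
10^2 = (10^1)^2 = 10^2 = 100
10^4 = (10^2)^2 = 100^2 = 10000
10^8 = (10^4)^2 = 10000^2 = 100000000
10^16 = (10^8)^2 = 100000000^2 = 10000000000000000
10^32 = (10^16)^2 = 10000000000000000^2 = 100000000000000000000000000000000

Result: 100000000000000000000000000000000
Multiplications needed: 5 (5 lines after 10^1)

10^32 = 100000000000000000000000000000000. Using exponentiation by squaring, this requires 5 multiplications. The key idea: if the exponent is even, square the half-power; if odd, multiply by the base once.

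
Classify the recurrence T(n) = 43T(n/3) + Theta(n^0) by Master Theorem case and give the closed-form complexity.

Master Theorem for T(n) = 43T(n/3) + O(n^0):

a = 43, b = 3, c = 0
log_b(a) = log_3(43) = 3.4236

Case 1: c = 0 < log_3(43) = 3.4236
T(n) = O(n^(log_3 43))

For T(n) = 43T(n/3) + O(n^0): log_3(43) = 3.4236. This is Case 1 of the Master Theorem (c < log_b(a), work dominated by leaves), giving O(n^(log_3 43)).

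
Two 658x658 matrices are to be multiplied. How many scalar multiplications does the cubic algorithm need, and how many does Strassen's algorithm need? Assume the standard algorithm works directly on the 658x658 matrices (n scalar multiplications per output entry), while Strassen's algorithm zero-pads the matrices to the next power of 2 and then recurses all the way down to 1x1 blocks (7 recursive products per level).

Matrix multiplication for 658x658 matrices:

Strassen's algorithm requires power-of-2 dimensions. Pad 658x658 to 1024x1024 (next power of 2).

Standard algorithm: 658^3 = 284890312 multiplications
Strassen's algorithm: 7^(log2(1024)) = 7^10 = 282475249 multiplications
Savings: 284890312 - 282475249 = 2415063 multiplications

Standard: 284890312 multiplications (658^3). Strassen: 282475249 multiplications (7^10, after padding to 1024x1024). Strassen reduces 8 recursive multiplications to 7 at each level.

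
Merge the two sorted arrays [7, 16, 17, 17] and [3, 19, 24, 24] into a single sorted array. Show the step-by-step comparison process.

Merging process:

Compare 7 vs 3: take 3 from right. Merged: [3]
Compare 7 vs 19: take 7 from left. Merged: [3, 7]
Compare 16 vs 19: take 16 from left. Merged: [3, 7, 16]
Compare 17 vs 19: take 17 from left. Merged: [3, 7, 16, 17]
Compare 17 vs 19: take 17 from left. Merged: [3, 7, 16, 17, 17]
Append remaining from right: [19, 24, 24]. Merged: [3, 7, 16, 17, 17, 19, 24, 24]

Final merged array: [3, 7, 16, 17, 17, 19, 24, 24]
Total comparisons: 5

The merged array is [3, 7, 16, 17, 17, 19, 24, 24], requiring 5 comparisons. The merge step runs in O(n) time where n is the total number of elements.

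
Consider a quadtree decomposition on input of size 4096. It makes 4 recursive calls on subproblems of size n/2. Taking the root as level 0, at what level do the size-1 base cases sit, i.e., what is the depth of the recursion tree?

For divide and conquer with division factor 2:

Problem sizes at each level:
Level 0: 4096
Level 1: 2048
Level 2: 1024
Level 3: 512
Level 4: 256
Level 5: 128
Level 6: 64
Level 7: 32
Level 8: 16
Level 9: 8
Level 10: 4
Level 11: 2
Level 12: 1

The root is level 0 and the size-1 base case is level 12 (the tree spans levels 0 through 12, i.e. 13 levels counting the root), so the depth is the number of divisions: log_2(4096) = 12

The recursion tree depth is log_2(4096) = 12. At each level, the problem size is divided by 2, so it takes 12 divisions to reduce to a base case of size 1. The algorithm makes 4 recursive calls at each level.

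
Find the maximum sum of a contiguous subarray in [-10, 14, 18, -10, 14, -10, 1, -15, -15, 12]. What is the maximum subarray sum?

Using Kadane's algorithm on [-10, 14, 18, -10, 14, -10, 1, -15, -15, 12]:

Scanning through the array:
Position 1 (value 14): max_ending_here = 14, max_so_far = 14
Position 2 (value 18): max_ending_here = 32, max_so_far = 32
Position 3 (value -10): max_ending_here = 22, max_so_far = 32
Position 4 (value 14): max_ending_here = 36, max_so_far = 36
Position 5 (value -10): max_ending_here = 26, max_so_far = 36
Position 6 (value 1): max_ending_here = 27, max_so_far = 36
Position 7 (value -15): max_ending_here = 12, max_so_far = 36
Position 8 (value -15): max_ending_here = -3, max_so_far = 36
Position 9 (value 12): max_ending_here = 12, max_so_far = 36

Maximum subarray: [14, 18, -10, 14]
Maximum sum: 36

The maximum subarray is [14, 18, -10, 14] with sum 36. This subarray runs from index 1 to index 4.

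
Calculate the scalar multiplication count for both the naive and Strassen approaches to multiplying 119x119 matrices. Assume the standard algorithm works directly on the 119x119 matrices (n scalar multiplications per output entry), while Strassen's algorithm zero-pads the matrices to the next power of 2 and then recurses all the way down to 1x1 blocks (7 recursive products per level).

Matrix multiplication for 119x119 matrices:

Strassen's algorithm requires power-of-2 dimensions. Pad 119x119 to 128x128 (next power of 2).

Standard algorithm: 119^3 = 1685159 multiplications
Strassen's algorithm: 7^(log2(128)) = 7^7 = 823543 multiplications
Savings: 1685159 - 823543 = 861616 multiplications

Standard: 1685159 multiplications (119^3). Strassen: 823543 multiplications (7^7, after padding to 128x128). Strassen reduces 8 recursive multiplications to 7 at each level.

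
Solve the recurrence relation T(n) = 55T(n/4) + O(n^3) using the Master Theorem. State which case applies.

Master Theorem for T(n) = 55T(n/4) + O(n^3):

a = 55, b = 4, c = 3
log_b(a) = log_4(55) = 2.8907

Case 3: c = 3 > log_4(55) = 2.8907
T(n) = O(n^3) = O(n^3)

For T(n) = 55T(n/4) + O(n^3): log_4(55) = 2.8907. This is Case 3 of the Master Theorem (c > log_b(a), work dominated by root), giving O(n^3).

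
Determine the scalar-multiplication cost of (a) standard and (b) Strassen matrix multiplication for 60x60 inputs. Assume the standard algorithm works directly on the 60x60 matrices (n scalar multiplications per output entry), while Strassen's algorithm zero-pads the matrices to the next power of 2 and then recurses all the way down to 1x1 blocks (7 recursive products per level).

Matrix multiplication for 60x60 matrices:

Strassen's algorithm requires power-of-2 dimensions. Pad 60x60 to 64x64 (next power of 2).

Standard algorithm: 60^3 = 216000 multiplications
Strassen's algorithm: 7^(log2(64)) = 7^6 = 117649 multiplications
Savings: 216000 - 117649 = 98351 multiplications

Standard: 216000 multiplications (60^3). Strassen: 117649 multiplications (7^6, after padding to 64x64). Strassen reduces 8 recursive multiplications to 7 at each level.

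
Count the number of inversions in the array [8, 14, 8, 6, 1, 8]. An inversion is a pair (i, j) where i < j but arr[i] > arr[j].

Finding inversions in [8, 14, 8, 6, 1, 8]:

(0, 3): arr[0]=8 > arr[3]=6
(0, 4): arr[0]=8 > arr[4]=1
(1, 2): arr[1]=14 > arr[2]=8
(1, 3): arr[1]=14 > arr[3]=6
(1, 4): arr[1]=14 > arr[4]=1
(1, 5): arr[1]=14 > arr[5]=8
(2, 3): arr[2]=8 > arr[3]=6
(2, 4): arr[2]=8 > arr[4]=1
(3, 4): arr[3]=6 > arr[4]=1

Total inversions: 9

The array has 9 inversion(s): (0,3), (0,4), (1,2), (1,3), (1,4), (1,5), (2,3), (2,4), (3,4). Each pair (i,j) satisfies i < j and arr[i] > arr[j].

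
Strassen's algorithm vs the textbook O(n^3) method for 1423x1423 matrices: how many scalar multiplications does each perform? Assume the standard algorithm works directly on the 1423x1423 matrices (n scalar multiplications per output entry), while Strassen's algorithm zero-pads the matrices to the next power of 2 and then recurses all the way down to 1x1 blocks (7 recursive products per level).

Matrix multiplication for 1423x1423 matrices:

Strassen's algorithm requires power-of-2 dimensions. Pad 1423x1423 to 2048x2048 (next power of 2).

Standard algorithm: 1423^3 = 2881473967 multiplications
Strassen's algorithm: 7^(log2(2048)) = 7^11 = 1977326743 multiplications
Savings: 2881473967 - 1977326743 = 904147224 multiplications

Standard: 2881473967 multiplications (1423^3). Strassen: 1977326743 multiplications (7^11, after padding to 2048x2048). Strassen reduces 8 recursive multiplications to 7 at each level.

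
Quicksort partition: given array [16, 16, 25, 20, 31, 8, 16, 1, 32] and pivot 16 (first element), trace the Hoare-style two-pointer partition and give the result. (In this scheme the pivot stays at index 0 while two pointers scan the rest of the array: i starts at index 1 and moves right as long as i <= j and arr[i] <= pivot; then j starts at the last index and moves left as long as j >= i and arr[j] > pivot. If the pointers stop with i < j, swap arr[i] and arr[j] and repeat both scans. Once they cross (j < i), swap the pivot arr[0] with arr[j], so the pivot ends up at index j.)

Hoare-style two-pointer partition with pivot = 16:

Initial array: [16, 16, 25, 20, 31, 8, 16, 1, 32]

Pointers start at i = 1, j = 8.
i stops at index 2 (arr[2]=25 > 16), j stops at index 7 (arr[7]=1 <= 16): swap arr[2] and arr[7], array becomes [16, 16, 1, 20, 31, 8, 16, 25, 32]
i stops at index 3 (arr[3]=20 > 16), j stops at index 6 (arr[6]=16 <= 16): swap arr[3] and arr[6], array becomes [16, 16, 1, 16, 31, 8, 20, 25, 32]
i stops at index 4 (arr[4]=31 > 16), j stops at index 5 (arr[5]=8 <= 16): swap arr[4] and arr[5], array becomes [16, 16, 1, 16, 8, 31, 20, 25, 32]
i ends at 5, j ends at 4: the pointers have crossed (j < i), so scanning stops.

Swap pivot arr[0] with arr[4] to place pivot at position 4: [8, 16, 1, 16, 16, 31, 20, 25, 32]
Pivot position: 4

After partitioning with pivot 16, the array becomes [8, 16, 1, 16, 16, 31, 20, 25, 32]. The pivot is placed at index 4. All elements to the left of the pivot are <= 16, and all elements to the right are > 16.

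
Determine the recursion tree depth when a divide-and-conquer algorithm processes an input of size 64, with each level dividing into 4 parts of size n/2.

For divide and conquer with division factor 2:

Problem sizes at each level:
Level 0: 64
Level 1: 32
Level 2: 16
Level 3: 8
Level 4: 4
Level 5: 2
Level 6: 1

The root is level 0 and the size-1 base case is level 6 (the tree spans levels 0 through 6, i.e. 7 levels counting the root), so the depth is the number of divisions: log_2(64) = 6

The recursion tree depth is log_2(64) = 6. At each level, the problem size is divided by 2, so it takes 6 divisions to reduce to a base case of size 1. The algorithm makes 4 recursive calls at each level.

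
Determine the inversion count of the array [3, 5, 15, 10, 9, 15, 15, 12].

Finding inversions in [3, 5, 15, 10, 9, 15, 15, 12]:

(2, 3): arr[2]=15 > arr[3]=10
(2, 4): arr[2]=15 > arr[4]=9
(2, 7): arr[2]=15 > arr[7]=12
(3, 4): arr[3]=10 > arr[4]=9
(5, 7): arr[5]=15 > arr[7]=12
(6, 7): arr[6]=15 > arr[7]=12

Total inversions: 6

The array has 6 inversion(s): (2,3), (2,4), (2,7), (3,4), (5,7), (6,7). Each pair (i,j) satisfies i < j and arr[i] > arr[j].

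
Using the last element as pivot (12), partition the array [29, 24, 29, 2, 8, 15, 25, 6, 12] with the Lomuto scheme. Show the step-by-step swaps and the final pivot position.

Lomuto partition with pivot = 12:

Initial array: [29, 24, 29, 2, 8, 15, 25, 6, 12]

arr[0]=29 > 12: no swap
arr[1]=24 > 12: no swap
arr[2]=29 > 12: no swap
arr[3]=2 <= 12: swap with position 0, array becomes [2, 24, 29, 29, 8, 15, 25, 6, 12]
arr[4]=8 <= 12: swap with position 1, array becomes [2, 8, 29, 29, 24, 15, 25, 6, 12]
arr[5]=15 > 12: no swap
arr[6]=25 > 12: no swap
arr[7]=6 <= 12: swap with position 2, array becomes [2, 8, 6, 29, 24, 15, 25, 29, 12]

Place pivot at position 3: [2, 8, 6, 12, 24, 15, 25, 29, 29]
Pivot position: 3

After partitioning with pivot 12, the array becomes [2, 8, 6, 12, 24, 15, 25, 29, 29]. The pivot is placed at index 3. All elements to the left of the pivot are <= 12, and all elements to the right are > 12.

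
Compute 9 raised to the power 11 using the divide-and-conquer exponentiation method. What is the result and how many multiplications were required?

Computing 9^11 by squaring (build up from 9^1; each line after the first costs one multiplication):

9^1 = 9
9^2 = (9^1)^2 = 9^2 = 81
9^4 = (9^2)^2 = 81^2 = 6561
9^5 = 9 * 9^4 = 9 * 6561 = 59049
9^10 = (9^5)^2 = 59049^2 = 3486784401
9^11 = 9 * 9^10 = 9 * 3486784401 = 31381059609

Result: 31381059609
Multiplications needed: 5 (5 lines after 9^1)

9^11 = 31381059609. Using exponentiation by squaring, this requires 5 multiplications. The key idea: if the exponent is even, square the half-power; if odd, multiply by the base once.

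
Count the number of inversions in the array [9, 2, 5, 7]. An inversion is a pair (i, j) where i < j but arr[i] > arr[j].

Finding inversions in [9, 2, 5, 7]:

(0, 1): arr[0]=9 > arr[1]=2
(0, 2): arr[0]=9 > arr[2]=5
(0, 3): arr[0]=9 > arr[3]=7

Total inversions: 3

The array has 3 inversion(s): (0,1), (0,2), (0,3). Each pair (i,j) satisfies i < j and arr[i] > arr[j].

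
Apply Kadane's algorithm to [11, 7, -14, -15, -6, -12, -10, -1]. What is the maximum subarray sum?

Using Kadane's algorithm on [11, 7, -14, -15, -6, -12, -10, -1]:

Scanning through the array:
Position 1 (value 7): max_ending_here = 18, max_so_far = 18
Position 2 (value -14): max_ending_here = 4, max_so_far = 18
Position 3 (value -15): max_ending_here = -11, max_so_far = 18
Position 4 (value -6): max_ending_here = -6, max_so_far = 18
Position 5 (value -12): max_ending_here = -12, max_so_far = 18
Position 6 (value -10): max_ending_here = -10, max_so_far = 18
Position 7 (value -1): max_ending_here = -1, max_so_far = 18

Maximum subarray: [11, 7]
Maximum sum: 18

The maximum subarray is [11, 7] with sum 18. This subarray runs from index 0 to index 1.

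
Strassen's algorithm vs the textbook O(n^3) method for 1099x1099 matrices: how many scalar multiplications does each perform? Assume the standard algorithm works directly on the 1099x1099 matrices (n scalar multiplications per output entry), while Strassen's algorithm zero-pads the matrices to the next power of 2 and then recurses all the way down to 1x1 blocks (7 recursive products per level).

Matrix multiplication for 1099x1099 matrices:

Strassen's algorithm requires power-of-2 dimensions. Pad 1099x1099 to 2048x2048 (next power of 2).

Standard algorithm: 1099^3 = 1327373299 multiplications
Strassen's algorithm: 7^(log2(2048)) = 7^11 = 1977326743 multiplications
Difference: 1327373299 - 1977326743 = -649953444 (Strassen uses MORE here due to padding overhead — for small or just-over-power-of-2 n, padding can outweigh the per-level savings)

Standard: 1327373299 multiplications (1099^3). Strassen: 1977326743 multiplications (7^11, after padding to 2048x2048). Strassen reduces 8 recursive multiplications to 7 at each level.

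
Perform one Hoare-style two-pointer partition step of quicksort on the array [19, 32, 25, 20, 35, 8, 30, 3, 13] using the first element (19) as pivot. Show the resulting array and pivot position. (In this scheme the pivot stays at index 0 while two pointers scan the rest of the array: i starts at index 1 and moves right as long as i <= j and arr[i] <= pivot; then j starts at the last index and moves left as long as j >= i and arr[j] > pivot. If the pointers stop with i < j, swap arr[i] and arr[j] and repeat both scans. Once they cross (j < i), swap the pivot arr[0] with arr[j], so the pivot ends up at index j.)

Hoare-style two-pointer partition with pivot = 19:

Initial array: [19, 32, 25, 20, 35, 8, 30, 3, 13]

Pointers start at i = 1, j = 8.
i stops at index 1 (arr[1]=32 > 19), j stops at index 8 (arr[8]=13 <= 19): swap arr[1] and arr[8], array becomes [19, 13, 25, 20, 35, 8, 30, 3, 32]
i stops at index 2 (arr[2]=25 > 19), j stops at index 7 (arr[7]=3 <= 19): swap arr[2] and arr[7], array becomes [19, 13, 3, 20, 35, 8, 30, 25, 32]
i stops at index 3 (arr[3]=20 > 19), j stops at index 5 (arr[5]=8 <= 19): swap arr[3] and arr[5], array becomes [19, 13, 3, 8, 35, 20, 30, 25, 32]
i ends at 4, j ends at 3: the pointers have crossed (j < i), so scanning stops.

Swap pivot arr[0] with arr[3] to place pivot at position 3: [8, 13, 3, 19, 35, 20, 30, 25, 32]
Pivot position: 3

After partitioning with pivot 19, the array becomes [8, 13, 3, 19, 35, 20, 30, 25, 32]. The pivot is placed at index 3. All elements to the left of the pivot are <= 19, and all elements to the right are > 19.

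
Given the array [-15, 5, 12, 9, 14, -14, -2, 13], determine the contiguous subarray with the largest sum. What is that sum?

Using Kadane's algorithm on [-15, 5, 12, 9, 14, -14, -2, 13]:

Scanning through the array:
Position 1 (value 5): max_ending_here = 5, max_so_far = 5
Position 2 (value 12): max_ending_here = 17, max_so_far = 17
Position 3 (value 9): max_ending_here = 26, max_so_far = 26
Position 4 (value 14): max_ending_here = 40, max_so_far = 40
Position 5 (value -14): max_ending_here = 26, max_so_far = 40
Position 6 (value -2): max_ending_here = 24, max_so_far = 40
Position 7 (value 13): max_ending_here = 37, max_so_far = 40

Maximum subarray: [5, 12, 9, 14]
Maximum sum: 40

The maximum subarray is [5, 12, 9, 14] with sum 40. This subarray runs from index 1 to index 4.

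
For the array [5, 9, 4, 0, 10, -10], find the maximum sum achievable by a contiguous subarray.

Using Kadane's algorithm on [5, 9, 4, 0, 10, -10]:

Scanning through the array:
Position 1 (value 9): max_ending_here = 14, max_so_far = 14
Position 2 (value 4): max_ending_here = 18, max_so_far = 18
Position 3 (value 0): max_ending_here = 18, max_so_far = 18
Position 4 (value 10): max_ending_here = 28, max_so_far = 28
Position 5 (value -10): max_ending_here = 18, max_so_far = 28

Maximum subarray: [5, 9, 4, 0, 10]
Maximum sum: 28

The maximum subarray is [5, 9, 4, 0, 10] with sum 28. This subarray runs from index 0 to index 4.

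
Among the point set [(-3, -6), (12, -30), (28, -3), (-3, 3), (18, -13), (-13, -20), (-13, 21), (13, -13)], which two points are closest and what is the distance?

Computing all pairwise distances among 8 points:

d((-3, -6), (12, -30)) = 28.3019
d((-3, -6), (28, -3)) = 31.1448
d((-3, -6), (-3, 3)) = 9.0
d((-3, -6), (18, -13)) = 22.1359
d((-3, -6), (-13, -20)) = 17.2047
d((-3, -6), (-13, 21)) = 28.7924
d((-3, -6), (13, -13)) = 17.4642
d((12, -30), (28, -3)) = 31.3847
d((12, -30), (-3, 3)) = 36.2491
d((12, -30), (18, -13)) = 18.0278
d((12, -30), (-13, -20)) = 26.9258
d((12, -30), (-13, 21)) = 56.7979
d((12, -30), (13, -13)) = 17.0294
d((28, -3), (-3, 3)) = 31.5753
d((28, -3), (18, -13)) = 14.1421
d((28, -3), (-13, -20)) = 44.3847
d((28, -3), (-13, 21)) = 47.5079
d((28, -3), (13, -13)) = 18.0278
d((-3, 3), (18, -13)) = 26.4008
d((-3, 3), (-13, -20)) = 25.0799
d((-3, 3), (-13, 21)) = 20.5913
d((-3, 3), (13, -13)) = 22.6274
d((18, -13), (-13, -20)) = 31.7805
d((18, -13), (-13, 21)) = 46.0109
d((18, -13), (13, -13)) = 5.0 <-- minimum
d((-13, -20), (-13, 21)) = 41.0
d((-13, -20), (13, -13)) = 26.9258
d((-13, 21), (13, -13)) = 42.8019

Closest pair: (18, -13) and (13, -13) with distance 5.0

The closest pair is (18, -13) and (13, -13) with Euclidean distance 5.0. For 8 points, brute-force pairwise comparison is shown above. For large n, the divide-and-conquer algorithm (sort by x, recurse on halves, check the dividing strip) achieves O(n log n).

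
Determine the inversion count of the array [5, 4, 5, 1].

Finding inversions in [5, 4, 5, 1]:

(0, 1): arr[0]=5 > arr[1]=4
(0, 3): arr[0]=5 > arr[3]=1
(1, 3): arr[1]=4 > arr[3]=1
(2, 3): arr[2]=5 > arr[3]=1

Total inversions: 4

The array has 4 inversion(s): (0,1), (0,3), (1,3), (2,3). Each pair (i,j) satisfies i < j and arr[i] > arr[j].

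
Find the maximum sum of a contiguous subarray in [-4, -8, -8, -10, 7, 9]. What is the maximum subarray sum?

Using Kadane's algorithm on [-4, -8, -8, -10, 7, 9]:

Scanning through the array:
Position 1 (value -8): max_ending_here = -8, max_so_far = -4
Position 2 (value -8): max_ending_here = -8, max_so_far = -4
Position 3 (value -10): max_ending_here = -10, max_so_far = -4
Position 4 (value 7): max_ending_here = 7, max_so_far = 7
Position 5 (value 9): max_ending_here = 16, max_so_far = 16

Maximum subarray: [7, 9]
Maximum sum: 16

The maximum subarray is [7, 9] with sum 16. This subarray runs from index 4 to index 5.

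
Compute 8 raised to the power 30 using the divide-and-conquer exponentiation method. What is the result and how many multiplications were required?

Computing 8^30 by squaring (build up from 8^1; each line after the first costs one multiplication):

8^1 = 8
8^2 = (8^1)^2 = 8^2 = 64
8^3 = 8 * 8^2 = 8 * 64 = 512
8^6 = (8^3)^2 = 512^2 = 262144
8^7 = 8 * 8^6 = 8 * 262144 = 2097152
8^14 = (8^7)^2 = 2097152^2 = 4398046511104
8^15 = 8 * 8^14 = 8 * 4398046511104 = 35184372088832
8^30 = (8^15)^2 = 35184372088832^2 = 1237940039285380274899124224

Result: 1237940039285380274899124224
Multiplications needed: 7 (7 lines after 8^1)

8^30 = 1237940039285380274899124224. Using exponentiation by squaring, this requires 7 multiplications. The key idea: if the exponent is even, square the half-power; if odd, multiply by the base once.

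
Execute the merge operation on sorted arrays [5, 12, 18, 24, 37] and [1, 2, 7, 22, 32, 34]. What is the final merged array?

Merging process:

Compare 5 vs 1: take 1 from right. Merged: [1]
Compare 5 vs 2: take 2 from right. Merged: [1, 2]
Compare 5 vs 7: take 5 from left. Merged: [1, 2, 5]
Compare 12 vs 7: take 7 from right. Merged: [1, 2, 5, 7]
Compare 12 vs 22: take 12 from left. Merged: [1, 2, 5, 7, 12]
Compare 18 vs 22: take 18 from left. Merged: [1, 2, 5, 7, 12, 18]
Compare 24 vs 22: take 22 from right. Merged: [1, 2, 5, 7, 12, 18, 22]
Compare 24 vs 32: take 24 from left. Merged: [1, 2, 5, 7, 12, 18, 22, 24]
Compare 37 vs 32: take 32 from right. Merged: [1, 2, 5, 7, 12, 18, 22, 24, 32]
Compare 37 vs 34: take 34 from right. Merged: [1, 2, 5, 7, 12, 18, 22, 24, 32, 34]
Append remaining from left: [37]. Merged: [1, 2, 5, 7, 12, 18, 22, 24, 32, 34, 37]

Final merged array: [1, 2, 5, 7, 12, 18, 22, 24, 32, 34, 37]
Total comparisons: 10

The merged array is [1, 2, 5, 7, 12, 18, 22, 24, 32, 34, 37], requiring 10 comparisons. The merge step runs in O(n) time where n is the total number of elements.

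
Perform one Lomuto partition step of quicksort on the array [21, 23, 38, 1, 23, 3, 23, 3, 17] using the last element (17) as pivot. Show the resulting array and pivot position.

Lomuto partition with pivot = 17:

Initial array: [21, 23, 38, 1, 23, 3, 23, 3, 17]

arr[0]=21 > 17: no swap
arr[1]=23 > 17: no swap
arr[2]=38 > 17: no swap
arr[3]=1 <= 17: swap with position 0, array becomes [1, 23, 38, 21, 23, 3, 23, 3, 17]
arr[4]=23 > 17: no swap
arr[5]=3 <= 17: swap with position 1, array becomes [1, 3, 38, 21, 23, 23, 23, 3, 17]
arr[6]=23 > 17: no swap
arr[7]=3 <= 17: swap with position 2, array becomes [1, 3, 3, 21, 23, 23, 23, 38, 17]

Place pivot at position 3: [1, 3, 3, 17, 23, 23, 23, 38, 21]
Pivot position: 3

After partitioning with pivot 17, the array becomes [1, 3, 3, 17, 23, 23, 23, 38, 21]. The pivot is placed at index 3. All elements to the left of the pivot are <= 17, and all elements to the right are > 17.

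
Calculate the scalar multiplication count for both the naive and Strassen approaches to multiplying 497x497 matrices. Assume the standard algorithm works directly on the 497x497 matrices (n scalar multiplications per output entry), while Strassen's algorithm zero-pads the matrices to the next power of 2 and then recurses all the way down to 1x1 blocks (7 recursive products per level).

Matrix multiplication for 497x497 matrices:

Strassen's algorithm requires power-of-2 dimensions. Pad 497x497 to 512x512 (next power of 2).

Standard algorithm: 497^3 = 122763473 multiplications
Strassen's algorithm: 7^(log2(512)) = 7^9 = 40353607 multiplications
Savings: 122763473 - 40353607 = 82409866 multiplications

Standard: 122763473 multiplications (497^3). Strassen: 40353607 multiplications (7^9, after padding to 512x512). Strassen reduces 8 recursive multiplications to 7 at each level.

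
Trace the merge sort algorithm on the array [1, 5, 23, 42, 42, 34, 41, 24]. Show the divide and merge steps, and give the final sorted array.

Merge sort trace:

Split: [1, 5, 23, 42, 42, 34, 41, 24] -> [1, 5, 23, 42] and [42, 34, 41, 24]
  Split: [1, 5, 23, 42] -> [1, 5] and [23, 42]
    Split: [1, 5] -> [1] and [5]
    Merge: [1] + [5] -> [1, 5]
    Split: [23, 42] -> [23] and [42]
    Merge: [23] + [42] -> [23, 42]
  Merge: [1, 5] + [23, 42] -> [1, 5, 23, 42]
  Split: [42, 34, 41, 24] -> [42, 34] and [41, 24]
    Split: [42, 34] -> [42] and [34]
    Merge: [42] + [34] -> [34, 42]
    Split: [41, 24] -> [41] and [24]
    Merge: [41] + [24] -> [24, 41]
  Merge: [34, 42] + [24, 41] -> [24, 34, 41, 42]
Merge: [1, 5, 23, 42] + [24, 34, 41, 42] -> [1, 5, 23, 24, 34, 41, 42, 42]

Final sorted array: [1, 5, 23, 24, 34, 41, 42, 42]

The merge sort proceeds by recursively splitting the array and merging sorted halves.
After all merges, the sorted array is [1, 5, 23, 24, 34, 41, 42, 42].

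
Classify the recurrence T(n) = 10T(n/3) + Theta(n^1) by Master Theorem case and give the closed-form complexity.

Master Theorem for T(n) = 10T(n/3) + O(n^1):

a = 10, b = 3, c = 1
log_b(a) = log_3(10) = 2.0959

Case 1: c = 1 < log_3(10) = 2.0959
T(n) = O(n^(log_3 10))

For T(n) = 10T(n/3) + O(n^1): log_3(10) = 2.0959. This is Case 1 of the Master Theorem (c < log_b(a), work dominated by leaves), giving O(n^(log_3 10)).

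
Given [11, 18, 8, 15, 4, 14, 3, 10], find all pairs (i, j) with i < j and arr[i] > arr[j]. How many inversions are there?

Finding inversions in [11, 18, 8, 15, 4, 14, 3, 10]:

(0, 2): arr[0]=11 > arr[2]=8
(0, 4): arr[0]=11 > arr[4]=4
(0, 6): arr[0]=11 > arr[6]=3
(0, 7): arr[0]=11 > arr[7]=10
(1, 2): arr[1]=18 > arr[2]=8
(1, 3): arr[1]=18 > arr[3]=15
(1, 4): arr[1]=18 > arr[4]=4
(1, 5): arr[1]=18 > arr[5]=14
(1, 6): arr[1]=18 > arr[6]=3
(1, 7): arr[1]=18 > arr[7]=10
(2, 4): arr[2]=8 > arr[4]=4
(2, 6): arr[2]=8 > arr[6]=3
(3, 4): arr[3]=15 > arr[4]=4
(3, 5): arr[3]=15 > arr[5]=14
(3, 6): arr[3]=15 > arr[6]=3
(3, 7): arr[3]=15 > arr[7]=10
(4, 6): arr[4]=4 > arr[6]=3
(5, 6): arr[5]=14 > arr[6]=3
(5, 7): arr[5]=14 > arr[7]=10

Total inversions: 19

The array has 19 inversion(s): (0,2), (0,4), (0,6), (0,7), (1,2), (1,3), (1,4), (1,5), (1,6), (1,7), (2,4), (2,6), (3,4), (3,5), (3,6), (3,7), (4,6), (5,6), (5,7). Each pair (i,j) satisfies i < j and arr[i] > arr[j].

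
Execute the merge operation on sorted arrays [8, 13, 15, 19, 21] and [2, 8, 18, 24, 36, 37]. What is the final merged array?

Merging process:

Compare 8 vs 2: take 2 from right. Merged: [2]
Compare 8 vs 8: take 8 from left. Merged: [2, 8]
Compare 13 vs 8: take 8 from right. Merged: [2, 8, 8]
Compare 13 vs 18: take 13 from left. Merged: [2, 8, 8, 13]
Compare 15 vs 18: take 15 from left. Merged: [2, 8, 8, 13, 15]
Compare 19 vs 18: take 18 from right. Merged: [2, 8, 8, 13, 15, 18]
Compare 19 vs 24: take 19 from left. Merged: [2, 8, 8, 13, 15, 18, 19]
Compare 21 vs 24: take 21 from left. Merged: [2, 8, 8, 13, 15, 18, 19, 21]
Append remaining from right: [24, 36, 37]. Merged: [2, 8, 8, 13, 15, 18, 19, 21, 24, 36, 37]

Final merged array: [2, 8, 8, 13, 15, 18, 19, 21, 24, 36, 37]
Total comparisons: 8

The merged array is [2, 8, 8, 13, 15, 18, 19, 21, 24, 36, 37], requiring 8 comparisons. The merge step runs in O(n) time where n is the total number of elements.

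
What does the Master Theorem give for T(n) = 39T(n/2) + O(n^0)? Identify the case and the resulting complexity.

Master Theorem for T(n) = 39T(n/2) + O(n^0):

a = 39, b = 2, c = 0
log_b(a) = log_2(39) = 5.2854

Case 1: c = 0 < log_2(39) = 5.2854
T(n) = O(n^(log_2 39))

For T(n) = 39T(n/2) + O(n^0): log_2(39) = 5.2854. This is Case 1 of the Master Theorem (c < log_b(a), work dominated by leaves), giving O(n^(log_2 39)).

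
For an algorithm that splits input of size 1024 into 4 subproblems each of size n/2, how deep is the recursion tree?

For divide and conquer with division factor 2:

Problem sizes at each level:
Level 0: 1024
Level 1: 512
Level 2: 256
Level 3: 128
Level 4: 64
Level 5: 32
Level 6: 16
Level 7: 8
Level 8: 4
Level 9: 2
Level 10: 1

The root is level 0 and the size-1 base case is level 10 (the tree spans levels 0 through 10, i.e. 11 levels counting the root), so the depth is the number of divisions: log_2(1024) = 10

The recursion tree depth is log_2(1024) = 10. At each level, the problem size is divided by 2, so it takes 10 divisions to reduce to a base case of size 1. The algorithm makes 4 recursive calls at each level.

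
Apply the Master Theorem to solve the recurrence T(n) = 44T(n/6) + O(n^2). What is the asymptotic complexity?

Master Theorem for T(n) = 44T(n/6) + O(n^2):

a = 44, b = 6, c = 2
log_b(a) = log_6(44) = 2.1120

Case 1: c = 2 < log_6(44) = 2.1120
T(n) = O(n^(log_6 44))

For T(n) = 44T(n/6) + O(n^2): log_6(44) = 2.1120. This is Case 1 of the Master Theorem (c < log_b(a), work dominated by leaves), giving O(n^(log_6 44)).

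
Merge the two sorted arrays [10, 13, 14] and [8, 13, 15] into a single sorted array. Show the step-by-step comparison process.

Merging process:

Compare 10 vs 8: take 8 from right. Merged: [8]
Compare 10 vs 13: take 10 from left. Merged: [8, 10]
Compare 13 vs 13: take 13 from left. Merged: [8, 10, 13]
Compare 14 vs 13: take 13 from right. Merged: [8, 10, 13, 13]
Compare 14 vs 15: take 14 from left. Merged: [8, 10, 13, 13, 14]
Append remaining from right: [15]. Merged: [8, 10, 13, 13, 14, 15]

Final merged array: [8, 10, 13, 13, 14, 15]
Total comparisons: 5

The merged array is [8, 10, 13, 13, 14, 15], requiring 5 comparisons. The merge step runs in O(n) time where n is the total number of elements.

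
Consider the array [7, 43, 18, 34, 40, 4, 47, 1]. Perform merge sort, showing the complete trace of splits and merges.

Merge sort trace:

Split: [7, 43, 18, 34, 40, 4, 47, 1] -> [7, 43, 18, 34] and [40, 4, 47, 1]
  Split: [7, 43, 18, 34] -> [7, 43] and [18, 34]
    Split: [7, 43] -> [7] and [43]
    Merge: [7] + [43] -> [7, 43]
    Split: [18, 34] -> [18] and [34]
    Merge: [18] + [34] -> [18, 34]
  Merge: [7, 43] + [18, 34] -> [7, 18, 34, 43]
  Split: [40, 4, 47, 1] -> [40, 4] and [47, 1]
    Split: [40, 4] -> [40] and [4]
    Merge: [40] + [4] -> [4, 40]
    Split: [47, 1] -> [47] and [1]
    Merge: [47] + [1] -> [1, 47]
  Merge: [4, 40] + [1, 47] -> [1, 4, 40, 47]
Merge: [7, 18, 34, 43] + [1, 4, 40, 47] -> [1, 4, 7, 18, 34, 40, 43, 47]

Final sorted array: [1, 4, 7, 18, 34, 40, 43, 47]

The merge sort proceeds by recursively splitting the array and merging sorted halves.
After all merges, the sorted array is [1, 4, 7, 18, 34, 40, 43, 47].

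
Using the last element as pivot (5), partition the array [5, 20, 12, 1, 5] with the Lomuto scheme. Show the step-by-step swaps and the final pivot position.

Lomuto partition with pivot = 5:

Initial array: [5, 20, 12, 1, 5]

arr[0]=5 <= 5: swap with position 0, array becomes [5, 20, 12, 1, 5]
arr[1]=20 > 5: no swap
arr[2]=12 > 5: no swap
arr[3]=1 <= 5: swap with position 1, array becomes [5, 1, 12, 20, 5]

Place pivot at position 2: [5, 1, 5, 20, 12]
Pivot position: 2

After partitioning with pivot 5, the array becomes [5, 1, 5, 20, 12]. The pivot is placed at index 2. All elements to the left of the pivot are <= 5, and all elements to the right are > 5.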